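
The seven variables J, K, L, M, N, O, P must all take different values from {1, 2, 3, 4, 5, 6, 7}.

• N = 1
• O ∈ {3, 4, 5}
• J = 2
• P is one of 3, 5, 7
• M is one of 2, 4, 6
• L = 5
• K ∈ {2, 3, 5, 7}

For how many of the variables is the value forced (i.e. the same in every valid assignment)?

5

J must be 2 (only option left). So K, M can't be 2.
L must be 5 (only option left). Strike 5 from K, O, P.
N's domain is down to {1}, so N = 1.
The 4 still-open variables draw from only 4 values {3, 4, 6, 7}, so each is used; only M can be 6, hence M = 6.
The 3 still-open variables together cover exactly {3, 4, 7} — 3 values for 3 variables — and 4 appears only in O's list, so O = 4.
Determined: J=2, L=5, M=6, N=1, O=4. The other variables each still have more than one consistent value. That makes 5.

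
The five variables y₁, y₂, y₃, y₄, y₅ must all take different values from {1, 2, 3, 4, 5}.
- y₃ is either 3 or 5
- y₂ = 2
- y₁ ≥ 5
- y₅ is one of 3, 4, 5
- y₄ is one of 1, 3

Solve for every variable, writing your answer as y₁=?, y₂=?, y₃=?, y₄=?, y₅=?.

y₁'s domain is down to {5}, so y₁ = 5. Eliminate 5 elsewhere: y₃, y₅.
That leaves y₂ = 2.
y₃ has just one choice, so y₃ = 3. Eliminate 3 elsewhere: y₄, y₅.
y₄ must be 1 (only option left).
y₅ has just one choice, so y₅ = 4.

y₁=5, y₂=2, y₃=3, y₄=1, y₅=4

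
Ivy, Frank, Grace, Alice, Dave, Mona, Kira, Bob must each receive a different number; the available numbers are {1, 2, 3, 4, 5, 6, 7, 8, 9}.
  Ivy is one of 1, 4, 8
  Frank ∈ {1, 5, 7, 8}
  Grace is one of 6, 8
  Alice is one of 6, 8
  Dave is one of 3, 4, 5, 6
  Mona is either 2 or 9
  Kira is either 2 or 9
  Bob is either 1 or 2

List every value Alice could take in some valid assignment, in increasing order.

The 2 variables Grace and Alice are confined to {6, 8}, which locks those values in; drop them from Ivy, Frank, Dave.
The 2 variables Mona and Kira are confined to {2, 9}, which locks those values in; drop them from Bob.
Bob's domain is down to {1}, so Bob = 1. Strike 1 from Ivy, Frank.
Ivy must be 4 (only option left). So Dave can't be 4.
No further eliminations apply; Alice can still be any of 6, 8.

6, 8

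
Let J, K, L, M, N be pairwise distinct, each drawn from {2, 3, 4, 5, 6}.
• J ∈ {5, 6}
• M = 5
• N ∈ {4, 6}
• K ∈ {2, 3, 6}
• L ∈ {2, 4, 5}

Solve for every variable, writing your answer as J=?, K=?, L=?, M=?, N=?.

M's domain is down to {5}, so M = 5. Eliminate 5 elsewhere: J, L.
J's domain is down to {6}, so J = 6. Strike 6 from K, N.
N must be 4 (only option left). Strike 4 from L.
That leaves L = 2. Eliminate 2 elsewhere: K.
K has just one choice, so K = 3.

J=6, K=3, L=2, M=5, N=4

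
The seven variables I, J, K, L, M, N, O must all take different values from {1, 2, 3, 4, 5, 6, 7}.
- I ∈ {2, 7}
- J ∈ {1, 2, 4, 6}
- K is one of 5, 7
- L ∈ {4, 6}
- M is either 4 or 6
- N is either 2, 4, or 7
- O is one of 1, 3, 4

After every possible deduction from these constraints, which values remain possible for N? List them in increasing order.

2, 7

Among the 7 variables, 3 fits only O (and all 7 values in {1, 2, 3, 4, 5, 6, 7} must be used), so O = 3.
The 6 still-open variables draw from only 6 values {1, 2, 4, 5, 6, 7}, so each is used; only J can be 1, hence J = 1.
The 5 still-open variables draw from only 5 values {2, 4, 5, 6, 7}, so each is used; only K can be 5, hence K = 5.
The 2 variables L and M are confined to {4, 6}, which locks those values in; drop them from N.
No further eliminations apply; N can still be any of 2, 7.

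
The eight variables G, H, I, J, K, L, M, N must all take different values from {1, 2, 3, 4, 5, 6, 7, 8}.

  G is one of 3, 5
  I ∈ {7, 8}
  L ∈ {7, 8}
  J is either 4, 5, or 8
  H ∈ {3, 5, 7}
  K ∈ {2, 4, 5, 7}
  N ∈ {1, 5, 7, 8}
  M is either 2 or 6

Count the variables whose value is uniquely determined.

The 8 variables together cover exactly {1, 2, 3, 4, 5, 6, 7, 8} — 8 values for 8 variables — and 1 appears only in N's list, so N = 1.
Among the 7 still-open variables, 6 fits only M (and all 7 values in {2, 3, 4, 5, 6, 7, 8} must be used), so M = 6.
The 6 still-open variables draw from only 6 values {2, 3, 4, 5, 7, 8}, so each is used; only K can be 2, hence K = 2.
The 5 still-open variables together cover exactly {3, 4, 5, 7, 8} — 5 values for 5 variables — and 4 appears only in J's list, so J = 4.
I and L share exactly the 2 values {7, 8}; by pigeonhole those values go to them, so strike 7, 8 from H.
Determined: J=4, K=2, M=6, N=1. The other variables each still have more than one consistent value. That makes 4.

4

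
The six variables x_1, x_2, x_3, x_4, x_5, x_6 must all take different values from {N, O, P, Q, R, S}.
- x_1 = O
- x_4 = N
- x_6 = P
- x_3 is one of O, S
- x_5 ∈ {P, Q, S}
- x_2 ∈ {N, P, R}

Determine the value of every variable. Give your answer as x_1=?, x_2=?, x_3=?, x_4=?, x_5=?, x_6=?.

x_1=O, x_2=R, x_3=S, x_4=N, x_5=Q, x_6=P

x_1 has just one choice, so x_1 = O. So x_3 can't be O.
That leaves x_3 = S. Eliminate S elsewhere: x_5.
x_4's domain is down to {N}, so x_4 = N. Strike N from x_2.
x_6 has just one choice, so x_6 = P. So x_2, x_5 can't be P.
x_2 has just one choice, so x_2 = R.
x_5 has just one choice, so x_5 = Q.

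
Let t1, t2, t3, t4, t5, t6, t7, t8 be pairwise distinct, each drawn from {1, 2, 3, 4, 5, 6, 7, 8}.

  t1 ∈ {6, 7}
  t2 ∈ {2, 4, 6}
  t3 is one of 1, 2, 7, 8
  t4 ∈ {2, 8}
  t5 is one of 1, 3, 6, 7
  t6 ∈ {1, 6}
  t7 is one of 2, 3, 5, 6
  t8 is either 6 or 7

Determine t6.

1

The 8 variables together cover exactly {1, 2, 3, 4, 5, 6, 7, 8} — 8 values for 8 variables — and 4 appears only in t2's list, so t2 = 4.
The 7 still-open variables draw from only 7 values {1, 2, 3, 5, 6, 7, 8}, so each is used; only t7 can be 5, hence t7 = 5.
Among the 6 still-open variables, 3 fits only t5 (and all 6 values in {1, 2, 3, 6, 7, 8} must be used), so t5 = 3.
t1 and t8 between them cover only {6, 7} — a naked pair. Remove those values from t3, t6.
So t6 = 1.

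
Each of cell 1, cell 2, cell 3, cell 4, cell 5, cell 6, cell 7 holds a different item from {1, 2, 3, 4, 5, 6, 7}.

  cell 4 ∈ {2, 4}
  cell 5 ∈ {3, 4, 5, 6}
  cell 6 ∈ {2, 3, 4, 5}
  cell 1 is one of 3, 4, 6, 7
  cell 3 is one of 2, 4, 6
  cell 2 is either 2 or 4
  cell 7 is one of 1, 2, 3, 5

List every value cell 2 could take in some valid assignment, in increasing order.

2, 4

Among the 7 variables, 1 fits only cell 7 (and all 7 values in {1, 2, 3, 4, 5, 6, 7} must be used), so cell 7 = 1.
The 6 still-open variables together cover exactly {2, 3, 4, 5, 6, 7} — 6 values for 6 variables — and 7 appears only in cell 1's list, so cell 1 = 7.
cell 2 and cell 4 between them cover only {2, 4} — a naked pair. Remove those values from cell 3, cell 5, cell 6.
cell 3 has just one choice, so cell 3 = 6. Remove 6 from cell 5.
No further eliminations apply; cell 2 can still be any of 2, 4.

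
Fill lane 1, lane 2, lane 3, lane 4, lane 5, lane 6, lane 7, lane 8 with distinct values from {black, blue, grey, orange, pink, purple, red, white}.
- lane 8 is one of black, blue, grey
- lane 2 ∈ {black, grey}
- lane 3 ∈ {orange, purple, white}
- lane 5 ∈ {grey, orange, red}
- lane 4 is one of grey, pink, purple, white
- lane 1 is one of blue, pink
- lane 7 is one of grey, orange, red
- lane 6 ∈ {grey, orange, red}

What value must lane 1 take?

lane 5, lane 6, lane 7 share exactly the 3 values {grey, orange, red}; by pigeonhole those values go to them, so strike grey, orange, red from lane 2, lane 3, lane 4, lane 8.
lane 2's domain is down to {black}, so lane 2 = black. So lane 8 can't be black.
lane 8 must be blue (only option left). Strike blue from lane 1.
So lane 1 = pink.

pink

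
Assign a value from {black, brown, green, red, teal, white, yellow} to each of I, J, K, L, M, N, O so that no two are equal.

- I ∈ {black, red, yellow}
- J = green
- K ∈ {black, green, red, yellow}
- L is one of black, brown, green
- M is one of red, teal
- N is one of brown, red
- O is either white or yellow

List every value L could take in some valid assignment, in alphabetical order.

black, brown

J must be green (only option left). So K, L can't be green.
The 6 still-open variables draw from only 6 values {black, brown, red, teal, white, yellow}, so each is used; only M can be teal, hence M = teal.
Among the 5 still-open variables, white fits only O (and all 5 values in {black, brown, red, white, yellow} must be used), so O = white.
No further eliminations apply; L can still be any of black, brown.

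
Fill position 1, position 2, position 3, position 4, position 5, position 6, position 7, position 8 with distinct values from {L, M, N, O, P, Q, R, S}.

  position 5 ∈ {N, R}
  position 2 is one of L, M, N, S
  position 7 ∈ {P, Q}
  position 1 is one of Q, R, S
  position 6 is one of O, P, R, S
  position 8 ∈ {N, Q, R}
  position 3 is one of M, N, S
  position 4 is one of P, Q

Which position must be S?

Among the 8 variables, L fits only position 2 (and all 8 values in {L, M, N, O, P, Q, R, S} must be used), so position 2 = L.
Among the 7 still-open variables, M fits only position 3 (and all 7 values in {M, N, O, P, Q, R, S} must be used), so position 3 = M.
Among the 6 still-open variables, O fits only position 6 (and all 6 values in {N, O, P, Q, R, S} must be used), so position 6 = O.
The 5 still-open variables together cover exactly {N, P, Q, R, S} — 5 values for 5 variables — and S appears only in position 1's list, so position 1 = S.

position 1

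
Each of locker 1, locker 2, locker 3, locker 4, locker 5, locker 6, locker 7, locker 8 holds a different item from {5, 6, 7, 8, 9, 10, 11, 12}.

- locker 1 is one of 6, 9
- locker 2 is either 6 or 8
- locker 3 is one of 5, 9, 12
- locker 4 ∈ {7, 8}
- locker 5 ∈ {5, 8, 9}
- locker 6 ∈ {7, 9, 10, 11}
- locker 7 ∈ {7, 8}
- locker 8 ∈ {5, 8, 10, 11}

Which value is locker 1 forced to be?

The 8 variables draw from only 8 values {5, 6, 7, 8, 9, 10, 11, 12}, so each is used; only locker 3 can be 12, hence locker 3 = 12.
locker 4 and locker 7 share exactly the 2 values {7, 8}; by pigeonhole those values go to them, so strike 7, 8 from locker 2, locker 5, locker 6, locker 8.
locker 2 has just one choice, so locker 2 = 6. Remove 6 from locker 1.
So locker 1 = 9.

9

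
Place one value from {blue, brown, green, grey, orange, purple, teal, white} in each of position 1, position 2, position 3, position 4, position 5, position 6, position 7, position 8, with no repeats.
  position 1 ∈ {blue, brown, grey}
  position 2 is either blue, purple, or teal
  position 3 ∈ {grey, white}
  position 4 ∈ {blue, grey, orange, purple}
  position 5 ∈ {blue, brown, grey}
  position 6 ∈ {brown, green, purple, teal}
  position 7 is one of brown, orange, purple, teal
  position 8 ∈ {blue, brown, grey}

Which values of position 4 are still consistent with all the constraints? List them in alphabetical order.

orange, purple

The 8 variables draw from only 8 values {blue, brown, green, grey, orange, purple, teal, white}, so each is used; only position 6 can be green, hence position 6 = green.
Among the 7 still-open variables, white fits only position 3 (and all 7 values in {blue, brown, grey, orange, purple, teal, white} must be used), so position 3 = white.
The 3 variables position 1, position 5, position 8 are confined to {blue, brown, grey}, which locks those values in; drop them from position 2, position 4, position 7.
No further eliminations apply; position 4 can still be any of orange, purple.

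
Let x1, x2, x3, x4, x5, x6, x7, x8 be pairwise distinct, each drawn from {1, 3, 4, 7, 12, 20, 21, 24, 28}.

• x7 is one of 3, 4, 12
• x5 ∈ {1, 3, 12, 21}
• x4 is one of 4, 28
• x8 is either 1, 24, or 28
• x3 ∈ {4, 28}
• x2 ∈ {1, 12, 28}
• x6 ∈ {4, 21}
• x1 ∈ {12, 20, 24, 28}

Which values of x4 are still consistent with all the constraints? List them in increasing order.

4, 28

Among the 8 variables, 20 fits only x1 (and all 8 values in {1, 3, 4, 12, 20, 21, 24, 28} must be used), so x1 = 20.
Among the 7 still-open variables, 24 fits only x8 (and all 7 values in {1, 3, 4, 12, 21, 24, 28} must be used), so x8 = 24.
The 2 variables x3 and x4 are confined to {4, 28}, which locks those values in; drop them from x2, x6, x7.
x6's domain is down to {21}, so x6 = 21. So x5 can't be 21.
No further eliminations apply; x4 can still be any of 4, 28.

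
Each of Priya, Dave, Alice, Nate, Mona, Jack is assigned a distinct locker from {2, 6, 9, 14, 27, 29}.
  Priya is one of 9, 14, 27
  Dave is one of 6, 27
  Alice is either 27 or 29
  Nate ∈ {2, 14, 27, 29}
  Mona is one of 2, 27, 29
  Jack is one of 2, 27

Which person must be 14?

Nate

The 6 variables draw from only 6 values {2, 6, 9, 14, 27, 29}, so each is used; only Dave can be 6, hence Dave = 6.
Among the 5 still-open variables, 9 fits only Priya (and all 5 values in {2, 9, 14, 27, 29} must be used), so Priya = 9.
The 4 still-open variables draw from only 4 values {2, 14, 27, 29}, so each is used; only Nate can be 14, hence Nate = 14.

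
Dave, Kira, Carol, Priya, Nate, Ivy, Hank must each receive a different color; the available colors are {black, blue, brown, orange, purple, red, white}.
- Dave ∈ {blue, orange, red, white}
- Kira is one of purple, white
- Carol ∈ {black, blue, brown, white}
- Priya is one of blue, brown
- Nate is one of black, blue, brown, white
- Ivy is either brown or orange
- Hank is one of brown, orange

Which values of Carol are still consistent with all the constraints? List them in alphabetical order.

The 7 variables draw from only 7 values {black, blue, brown, orange, purple, red, white}, so each is used; only Kira can be purple, hence Kira = purple.
Among the 6 still-open variables, red fits only Dave (and all 6 values in {black, blue, brown, orange, red, white} must be used), so Dave = red.
Ivy and Hank between them cover only {brown, orange} — a naked pair. Remove those values from Carol, Priya, Nate.
Priya has just one choice, so Priya = blue. So Carol, Nate can't be blue.
No further eliminations apply; Carol can still be any of black, white.

black, white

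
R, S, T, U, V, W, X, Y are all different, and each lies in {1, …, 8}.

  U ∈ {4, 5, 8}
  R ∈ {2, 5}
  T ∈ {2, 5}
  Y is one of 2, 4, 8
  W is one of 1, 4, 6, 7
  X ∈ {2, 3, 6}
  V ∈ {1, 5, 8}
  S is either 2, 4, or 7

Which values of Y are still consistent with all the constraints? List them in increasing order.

4, 8

Among the 8 variables, 3 fits only X (and all 8 values in {1, 2, 3, 4, 5, 6, 7, 8} must be used), so X = 3.
The 7 still-open variables draw from only 7 values {1, 2, 4, 5, 6, 7, 8}, so each is used; only W can be 6, hence W = 6.
The 6 still-open variables together cover exactly {1, 2, 4, 5, 7, 8} — 6 values for 6 variables — and 1 appears only in V's list, so V = 1.
The 5 still-open variables together cover exactly {2, 4, 5, 7, 8} — 5 values for 5 variables — and 7 appears only in S's list, so S = 7.
R and T share exactly the 2 values {2, 5}; by pigeonhole those values go to them, so strike 2, 5 from U, Y.
No further eliminations apply; Y can still be any of 4, 8.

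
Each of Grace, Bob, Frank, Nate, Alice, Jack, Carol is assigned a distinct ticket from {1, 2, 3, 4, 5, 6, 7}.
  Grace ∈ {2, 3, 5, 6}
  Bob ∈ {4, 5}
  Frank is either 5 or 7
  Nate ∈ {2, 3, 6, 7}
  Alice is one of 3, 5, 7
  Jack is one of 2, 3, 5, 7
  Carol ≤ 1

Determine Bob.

Carol must be 1 (only option left).
Among the 6 still-open variables, 4 fits only Bob (and all 6 values in {2, 3, 4, 5, 6, 7} must be used), so Bob = 4.

4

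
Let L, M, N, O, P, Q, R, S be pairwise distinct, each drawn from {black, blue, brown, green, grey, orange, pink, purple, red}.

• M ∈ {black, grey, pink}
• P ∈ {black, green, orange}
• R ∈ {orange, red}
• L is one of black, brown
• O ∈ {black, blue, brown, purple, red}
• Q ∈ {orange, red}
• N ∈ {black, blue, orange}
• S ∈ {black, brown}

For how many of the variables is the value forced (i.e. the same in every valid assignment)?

L and S share exactly the 2 values {black, brown}; by pigeonhole those values go to them, so strike black, brown from M, N, O, P.
Q and R between them cover only {orange, red} — a naked pair. Remove those values from N, O, P.
That leaves N = blue. So O can't be blue.
O's domain is down to {purple}, so O = purple.
P has just one choice, so P = green.
Determined: N=blue, O=purple, P=green. The other variables each still have more than one consistent value. That makes 3.

3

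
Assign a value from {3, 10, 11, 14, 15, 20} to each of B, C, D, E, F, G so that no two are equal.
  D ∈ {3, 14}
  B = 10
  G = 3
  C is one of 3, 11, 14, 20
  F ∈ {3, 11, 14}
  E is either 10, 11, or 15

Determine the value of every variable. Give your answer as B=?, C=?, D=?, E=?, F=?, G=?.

B must be 10 (only option left). So E can't be 10.
G has just one choice, so G = 3. So C, D, F can't be 3.
D's domain is down to {14}, so D = 14. Strike 14 from C, F.
F has just one choice, so F = 11. Strike 11 from C, E.
C has just one choice, so C = 20.
That leaves E = 15.

B=10, C=20, D=14, E=15, F=11, G=3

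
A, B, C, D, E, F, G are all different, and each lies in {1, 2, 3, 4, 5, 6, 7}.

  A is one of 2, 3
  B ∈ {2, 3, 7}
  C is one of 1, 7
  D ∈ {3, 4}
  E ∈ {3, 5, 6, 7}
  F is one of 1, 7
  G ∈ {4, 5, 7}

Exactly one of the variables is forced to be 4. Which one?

D

Among the 7 variables, 6 fits only E (and all 7 values in {1, 2, 3, 4, 5, 6, 7} must be used), so E = 6.
Among the 6 still-open variables, 5 fits only G (and all 6 values in {1, 2, 3, 4, 5, 7} must be used), so G = 5.
The 5 still-open variables together cover exactly {1, 2, 3, 4, 7} — 5 values for 5 variables — and 4 appears only in D's list, so D = 4.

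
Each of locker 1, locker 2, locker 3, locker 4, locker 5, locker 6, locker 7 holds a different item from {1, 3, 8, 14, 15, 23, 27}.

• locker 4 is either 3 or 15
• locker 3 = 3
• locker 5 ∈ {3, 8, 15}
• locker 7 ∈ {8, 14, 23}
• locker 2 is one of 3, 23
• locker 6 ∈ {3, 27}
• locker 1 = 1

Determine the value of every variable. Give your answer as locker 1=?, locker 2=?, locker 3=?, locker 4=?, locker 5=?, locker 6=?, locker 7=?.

locker 1=1, locker 2=23, locker 3=3, locker 4=15, locker 5=8, locker 6=27, locker 7=14

locker 1 has just one choice, so locker 1 = 1.
locker 3's domain is down to {3}, so locker 3 = 3. So locker 2, locker 4, locker 5, locker 6 can't be 3.
locker 4 has just one choice, so locker 4 = 15. Remove 15 from locker 5.
That leaves locker 5 = 8. So locker 7 can't be 8.
That leaves locker 6 = 27.
That leaves locker 2 = 23. So locker 7 can't be 23.
locker 7 must be 14 (only option left).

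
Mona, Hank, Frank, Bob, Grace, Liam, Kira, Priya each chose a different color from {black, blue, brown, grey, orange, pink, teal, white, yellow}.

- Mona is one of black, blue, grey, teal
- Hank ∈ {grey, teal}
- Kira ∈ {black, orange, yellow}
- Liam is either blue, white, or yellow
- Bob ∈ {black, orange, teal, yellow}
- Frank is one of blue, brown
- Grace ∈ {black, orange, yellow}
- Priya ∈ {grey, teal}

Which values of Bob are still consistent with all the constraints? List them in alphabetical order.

The 8 variables draw from only 8 values {black, blue, brown, grey, orange, teal, white, yellow}, so each is used; only Frank can be brown, hence Frank = brown.
The 7 still-open variables together cover exactly {black, blue, grey, orange, teal, white, yellow} — 7 values for 7 variables — and white appears only in Liam's list, so Liam = white.
The 6 still-open variables together cover exactly {black, blue, grey, orange, teal, yellow} — 6 values for 6 variables — and blue appears only in Mona's list, so Mona = blue.
The 2 variables Hank and Priya are confined to {grey, teal}, which locks those values in; drop them from Bob.
No further eliminations apply; Bob can still be any of black, orange, yellow.

black, orange, yellow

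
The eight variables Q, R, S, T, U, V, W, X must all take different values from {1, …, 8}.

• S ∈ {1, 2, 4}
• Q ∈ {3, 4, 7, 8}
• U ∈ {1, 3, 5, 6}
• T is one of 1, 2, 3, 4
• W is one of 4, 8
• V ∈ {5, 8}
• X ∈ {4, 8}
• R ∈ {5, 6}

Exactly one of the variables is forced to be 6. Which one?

R

Among the 8 variables, 7 fits only Q (and all 8 values in {1, 2, 3, 4, 5, 6, 7, 8} must be used), so Q = 7.
W and X between them cover only {4, 8} — a naked pair. Remove those values from S, T, V.
V has just one choice, so V = 5. Strike 5 from R, U.
So 6 goes to R.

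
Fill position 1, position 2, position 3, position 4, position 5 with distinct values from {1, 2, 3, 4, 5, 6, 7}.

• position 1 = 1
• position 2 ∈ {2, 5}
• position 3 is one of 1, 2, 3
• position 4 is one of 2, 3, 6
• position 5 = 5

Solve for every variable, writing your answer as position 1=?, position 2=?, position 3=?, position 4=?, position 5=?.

position 1 has just one choice, so position 1 = 1. Remove 1 from position 3.
That leaves position 5 = 5. Remove 5 from position 2.
That leaves position 2 = 2. Strike 2 from position 3, position 4.
That leaves position 3 = 3. Remove 3 from position 4.
position 4 must be 6 (only option left).

position 1=1, position 2=2, position 3=3, position 4=6, position 5=5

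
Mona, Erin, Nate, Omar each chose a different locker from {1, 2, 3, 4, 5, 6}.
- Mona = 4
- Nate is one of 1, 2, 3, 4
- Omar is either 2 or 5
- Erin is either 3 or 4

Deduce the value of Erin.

Mona must be 4 (only option left). Eliminate 4 elsewhere: Erin, Nate.
So Erin = 3.

3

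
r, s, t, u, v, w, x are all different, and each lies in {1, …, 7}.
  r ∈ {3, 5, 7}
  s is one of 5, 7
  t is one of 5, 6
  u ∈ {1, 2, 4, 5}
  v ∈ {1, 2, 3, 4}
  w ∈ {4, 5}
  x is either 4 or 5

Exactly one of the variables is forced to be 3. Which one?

r

The 7 variables draw from only 7 values {1, 2, 3, 4, 5, 6, 7}, so each is used; only t can be 6, hence t = 6.
The 2 variables w and x are confined to {4, 5}, which locks those values in; drop them from r, s, u, v.
s's domain is down to {7}, so s = 7. Remove 7 from r.
So 3 goes to r.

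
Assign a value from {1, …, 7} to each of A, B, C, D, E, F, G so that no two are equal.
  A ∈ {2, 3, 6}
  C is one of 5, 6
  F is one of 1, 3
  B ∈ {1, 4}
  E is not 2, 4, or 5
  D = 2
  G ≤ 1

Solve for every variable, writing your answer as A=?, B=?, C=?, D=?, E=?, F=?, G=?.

D's domain is down to {2}, so D = 2. Strike 2 from A.
G's domain is down to {1}, so G = 1. So B, E, F can't be 1.
B's domain is down to {4}, so B = 4.
F's domain is down to {3}, so F = 3. Eliminate 3 elsewhere: A, E.
A's domain is down to {6}, so A = 6. Strike 6 from C, E.
C's domain is down to {5}, so C = 5.
E's domain is down to {7}, so E = 7.

A=6, B=4, C=5, D=2, E=7, F=3, G=1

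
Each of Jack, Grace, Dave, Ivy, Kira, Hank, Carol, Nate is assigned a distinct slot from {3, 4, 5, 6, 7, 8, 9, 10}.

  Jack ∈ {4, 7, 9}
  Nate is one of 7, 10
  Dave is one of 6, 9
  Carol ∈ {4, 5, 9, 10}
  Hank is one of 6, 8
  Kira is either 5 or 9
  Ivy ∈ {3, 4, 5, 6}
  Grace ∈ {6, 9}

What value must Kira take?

Among the 8 variables, 3 fits only Ivy (and all 8 values in {3, 4, 5, 6, 7, 8, 9, 10} must be used), so Ivy = 3.
Among the 7 still-open variables, 8 fits only Hank (and all 7 values in {4, 5, 6, 7, 8, 9, 10} must be used), so Hank = 8.
Grace and Dave share exactly the 2 values {6, 9}; by pigeonhole those values go to them, so strike 6, 9 from Jack, Kira, Carol.
So Kira = 5.

5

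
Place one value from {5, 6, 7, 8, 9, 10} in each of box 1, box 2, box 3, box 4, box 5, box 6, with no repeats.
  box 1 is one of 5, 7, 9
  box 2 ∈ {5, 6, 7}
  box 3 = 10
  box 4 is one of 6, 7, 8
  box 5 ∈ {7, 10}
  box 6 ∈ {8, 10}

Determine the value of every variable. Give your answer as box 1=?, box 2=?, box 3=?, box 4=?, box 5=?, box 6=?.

box 3 must be 10 (only option left). Eliminate 10 elsewhere: box 5, box 6.
box 5's domain is down to {7}, so box 5 = 7. Strike 7 from box 1, box 2, box 4.
box 6 must be 8 (only option left). So box 4 can't be 8.
That leaves box 4 = 6. So box 2 can't be 6.
box 2 must be 5 (only option left). Remove 5 from box 1.
box 1 must be 9 (only option left).

box 1=9, box 2=5, box 3=10, box 4=6, box 5=7, box 6=8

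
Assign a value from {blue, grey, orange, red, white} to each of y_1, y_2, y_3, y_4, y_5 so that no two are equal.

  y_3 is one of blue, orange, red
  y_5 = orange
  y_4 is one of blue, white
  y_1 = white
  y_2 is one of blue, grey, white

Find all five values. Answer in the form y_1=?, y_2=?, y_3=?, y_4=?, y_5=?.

y_1=white, y_2=grey, y_3=red, y_4=blue, y_5=orange

y_1 has just one choice, so y_1 = white. Remove white from y_2, y_4.
y_4 has just one choice, so y_4 = blue. So y_2, y_3 can't be blue.
y_5's domain is down to {orange}, so y_5 = orange. Strike orange from y_3.
y_2 must be grey (only option left).
y_3's domain is down to {red}, so y_3 = red.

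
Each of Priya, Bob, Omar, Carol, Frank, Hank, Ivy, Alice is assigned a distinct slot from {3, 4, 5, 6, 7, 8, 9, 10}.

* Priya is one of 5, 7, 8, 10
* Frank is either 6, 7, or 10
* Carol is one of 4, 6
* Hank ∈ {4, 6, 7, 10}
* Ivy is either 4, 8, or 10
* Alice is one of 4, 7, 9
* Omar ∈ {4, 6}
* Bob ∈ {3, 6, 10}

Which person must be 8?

Ivy

The 8 variables together cover exactly {3, 4, 5, 6, 7, 8, 9, 10} — 8 values for 8 variables — and 3 appears only in Bob's list, so Bob = 3.
The 7 still-open variables together cover exactly {4, 5, 6, 7, 8, 9, 10} — 7 values for 7 variables — and 5 appears only in Priya's list, so Priya = 5.
The 6 still-open variables together cover exactly {4, 6, 7, 8, 9, 10} — 6 values for 6 variables — and 8 appears only in Ivy's list, so Ivy = 8.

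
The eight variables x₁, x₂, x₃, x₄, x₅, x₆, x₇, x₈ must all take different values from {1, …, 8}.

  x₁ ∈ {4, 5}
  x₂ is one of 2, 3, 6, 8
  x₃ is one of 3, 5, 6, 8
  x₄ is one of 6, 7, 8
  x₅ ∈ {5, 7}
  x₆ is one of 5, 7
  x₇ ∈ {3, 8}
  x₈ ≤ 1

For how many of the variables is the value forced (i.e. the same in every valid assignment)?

3

x₈'s domain is down to {1}, so x₈ = 1.
Among the 7 still-open variables, 2 fits only x₂ (and all 7 values in {2, 3, 4, 5, 6, 7, 8} must be used), so x₂ = 2.
The 6 still-open variables together cover exactly {3, 4, 5, 6, 7, 8} — 6 values for 6 variables — and 4 appears only in x₁'s list, so x₁ = 4.
The 2 variables x₅ and x₆ are confined to {5, 7}, which locks those values in; drop them from x₃, x₄.
Determined: x₁=4, x₂=2, x₈=1. The other variables each still have more than one consistent value. That makes 3.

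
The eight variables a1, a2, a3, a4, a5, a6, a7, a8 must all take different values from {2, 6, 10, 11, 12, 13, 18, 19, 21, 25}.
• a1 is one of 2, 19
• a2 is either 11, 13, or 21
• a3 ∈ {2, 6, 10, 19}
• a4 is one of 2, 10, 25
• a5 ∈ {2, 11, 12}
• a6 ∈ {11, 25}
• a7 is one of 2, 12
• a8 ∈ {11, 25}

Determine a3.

6

The 2 variables a6 and a8 are confined to {11, 25}, which locks those values in; drop them from a2, a4, a5.
a5 and a7 share exactly the 2 values {2, 12}; by pigeonhole those values go to them, so strike 2, 12 from a1, a3, a4.
a1 has just one choice, so a1 = 19. Remove 19 from a3.
a4 must be 10 (only option left). Strike 10 from a3.
So a3 = 6.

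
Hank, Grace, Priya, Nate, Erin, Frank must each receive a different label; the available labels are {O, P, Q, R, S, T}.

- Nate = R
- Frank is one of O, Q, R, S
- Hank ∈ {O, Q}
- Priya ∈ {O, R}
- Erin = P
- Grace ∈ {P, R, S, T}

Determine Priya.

O

Nate has just one choice, so Nate = R. Remove R from Grace, Priya, Frank.
So Priya = O.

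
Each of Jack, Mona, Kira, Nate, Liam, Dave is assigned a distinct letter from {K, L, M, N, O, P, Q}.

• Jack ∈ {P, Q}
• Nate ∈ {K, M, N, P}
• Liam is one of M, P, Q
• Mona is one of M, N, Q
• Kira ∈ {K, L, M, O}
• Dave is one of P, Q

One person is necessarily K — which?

Jack and Dave between them cover only {P, Q} — a naked pair. Remove those values from Mona, Nate, Liam.
Liam's domain is down to {M}, so Liam = M. Strike M from Mona, Kira, Nate.
Mona must be N (only option left). So Nate can't be N.
So K goes to Nate.

Nate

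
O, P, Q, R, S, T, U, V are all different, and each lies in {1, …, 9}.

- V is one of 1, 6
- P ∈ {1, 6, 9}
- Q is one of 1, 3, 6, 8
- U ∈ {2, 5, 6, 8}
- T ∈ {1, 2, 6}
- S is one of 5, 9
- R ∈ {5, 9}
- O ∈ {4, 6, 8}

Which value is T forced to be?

The 8 variables together cover exactly {1, 2, 3, 4, 5, 6, 8, 9} — 8 values for 8 variables — and 3 appears only in Q's list, so Q = 3.
Among the 7 still-open variables, 4 fits only O (and all 7 values in {1, 2, 4, 5, 6, 8, 9} must be used), so O = 4.
The 6 still-open variables draw from only 6 values {1, 2, 5, 6, 8, 9}, so each is used; only U can be 8, hence U = 8.
The 5 still-open variables draw from only 5 values {1, 2, 5, 6, 9}, so each is used; only T can be 2, hence T = 2.

2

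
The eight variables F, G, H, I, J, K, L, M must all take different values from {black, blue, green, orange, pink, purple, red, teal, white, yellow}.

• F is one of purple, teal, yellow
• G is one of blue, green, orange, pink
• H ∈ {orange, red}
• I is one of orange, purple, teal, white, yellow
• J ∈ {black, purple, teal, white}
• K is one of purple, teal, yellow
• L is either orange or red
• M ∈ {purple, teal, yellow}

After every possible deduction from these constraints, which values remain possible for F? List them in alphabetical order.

H and L between them cover only {orange, red} — a naked pair. Remove those values from G, I.
The 3 variables F, K, M are confined to {purple, teal, yellow}, which locks those values in; drop them from I, J.
I must be white (only option left). Strike white from J.
J has just one choice, so J = black.
No further eliminations apply; F can still be any of purple, teal, yellow.

purple, teal, yellow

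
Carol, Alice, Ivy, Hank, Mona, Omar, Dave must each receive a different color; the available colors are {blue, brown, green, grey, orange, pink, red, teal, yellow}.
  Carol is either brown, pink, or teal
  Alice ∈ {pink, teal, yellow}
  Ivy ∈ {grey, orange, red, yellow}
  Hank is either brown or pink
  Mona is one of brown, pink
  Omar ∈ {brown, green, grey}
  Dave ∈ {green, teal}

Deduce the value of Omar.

Hank and Mona share exactly the 2 values {brown, pink}; by pigeonhole those values go to them, so strike brown, pink from Carol, Alice, Omar.
Carol's domain is down to {teal}, so Carol = teal. Remove teal from Alice, Dave.
Alice's domain is down to {yellow}, so Alice = yellow. Strike yellow from Ivy.
That leaves Dave = green. Eliminate green elsewhere: Omar.
So Omar = grey.

grey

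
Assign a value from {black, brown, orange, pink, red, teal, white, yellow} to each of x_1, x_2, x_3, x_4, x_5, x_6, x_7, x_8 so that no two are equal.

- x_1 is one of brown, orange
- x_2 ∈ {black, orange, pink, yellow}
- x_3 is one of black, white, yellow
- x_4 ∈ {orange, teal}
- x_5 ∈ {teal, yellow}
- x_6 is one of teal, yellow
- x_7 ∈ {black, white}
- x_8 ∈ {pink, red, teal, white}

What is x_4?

orange

The 8 variables together cover exactly {black, brown, orange, pink, red, teal, white, yellow} — 8 values for 8 variables — and brown appears only in x_1's list, so x_1 = brown.
The 7 still-open variables together cover exactly {black, orange, pink, red, teal, white, yellow} — 7 values for 7 variables — and red appears only in x_8's list, so x_8 = red.
Among the 6 still-open variables, pink fits only x_2 (and all 6 values in {black, orange, pink, teal, white, yellow} must be used), so x_2 = pink.
The 5 still-open variables draw from only 5 values {black, orange, teal, white, yellow}, so each is used; only x_4 can be orange, hence x_4 = orange.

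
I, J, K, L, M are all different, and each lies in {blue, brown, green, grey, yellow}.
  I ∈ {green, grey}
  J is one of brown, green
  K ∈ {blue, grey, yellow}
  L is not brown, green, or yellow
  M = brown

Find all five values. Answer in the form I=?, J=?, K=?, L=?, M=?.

I=grey, J=green, K=yellow, L=blue, M=brown

M's domain is down to {brown}, so M = brown. So J can't be brown.
J's domain is down to {green}, so J = green. So I can't be green.
I has just one choice, so I = grey. Strike grey from K, L.
L has just one choice, so L = blue. Strike blue from K.
That leaves K = yellow.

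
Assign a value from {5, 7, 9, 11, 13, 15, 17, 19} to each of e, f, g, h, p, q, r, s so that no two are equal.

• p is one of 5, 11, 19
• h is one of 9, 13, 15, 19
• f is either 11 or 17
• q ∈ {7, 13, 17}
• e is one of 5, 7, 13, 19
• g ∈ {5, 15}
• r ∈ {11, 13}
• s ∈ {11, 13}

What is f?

17

The 8 variables together cover exactly {5, 7, 9, 11, 13, 15, 17, 19} — 8 values for 8 variables — and 9 appears only in h's list, so h = 9.
The 7 still-open variables draw from only 7 values {5, 7, 11, 13, 15, 17, 19}, so each is used; only g can be 15, hence g = 15.
r and s between them cover only {11, 13} — a naked pair. Remove those values from e, f, p, q.
So f = 17.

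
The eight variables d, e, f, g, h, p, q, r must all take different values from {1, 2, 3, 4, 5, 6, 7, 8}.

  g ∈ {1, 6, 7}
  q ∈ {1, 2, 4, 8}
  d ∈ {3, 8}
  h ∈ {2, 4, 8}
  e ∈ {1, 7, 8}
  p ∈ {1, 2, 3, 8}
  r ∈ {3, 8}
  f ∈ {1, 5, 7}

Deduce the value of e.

Among the 8 variables, 5 fits only f (and all 8 values in {1, 2, 3, 4, 5, 6, 7, 8} must be used), so f = 5.
The 7 still-open variables draw from only 7 values {1, 2, 3, 4, 6, 7, 8}, so each is used; only g can be 6, hence g = 6.
Among the 6 still-open variables, 7 fits only e (and all 6 values in {1, 2, 3, 4, 7, 8} must be used), so e = 7.

7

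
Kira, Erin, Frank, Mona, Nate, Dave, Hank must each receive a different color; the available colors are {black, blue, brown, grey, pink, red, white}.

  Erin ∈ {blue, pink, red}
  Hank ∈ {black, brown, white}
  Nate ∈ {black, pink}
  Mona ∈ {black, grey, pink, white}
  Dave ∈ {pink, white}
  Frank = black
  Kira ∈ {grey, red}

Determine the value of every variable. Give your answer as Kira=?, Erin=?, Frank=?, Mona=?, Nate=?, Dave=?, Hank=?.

Kira=red, Erin=blue, Frank=black, Mona=grey, Nate=pink, Dave=white, Hank=brown

Frank has just one choice, so Frank = black. Eliminate black elsewhere: Mona, Nate, Hank.
Nate's domain is down to {pink}, so Nate = pink. So Erin, Mona, Dave can't be pink.
Dave's domain is down to {white}, so Dave = white. Remove white from Mona, Hank.
Hank's domain is down to {brown}, so Hank = brown.
Mona must be grey (only option left). Remove grey from Kira.
Kira must be red (only option left). So Erin can't be red.
Erin must be blue (only option left).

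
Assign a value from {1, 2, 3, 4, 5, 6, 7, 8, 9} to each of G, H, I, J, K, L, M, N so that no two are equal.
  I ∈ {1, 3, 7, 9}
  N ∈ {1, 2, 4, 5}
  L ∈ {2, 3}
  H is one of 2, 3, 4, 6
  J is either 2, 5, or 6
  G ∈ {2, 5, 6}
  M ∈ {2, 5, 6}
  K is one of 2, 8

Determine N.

G, J, M share exactly the 3 values {2, 5, 6}; by pigeonhole those values go to them, so strike 2, 5, 6 from H, K, L, N.
K must be 8 (only option left).
That leaves L = 3. Eliminate 3 elsewhere: H, I.
H must be 4 (only option left). Strike 4 from N.
So N = 1.

1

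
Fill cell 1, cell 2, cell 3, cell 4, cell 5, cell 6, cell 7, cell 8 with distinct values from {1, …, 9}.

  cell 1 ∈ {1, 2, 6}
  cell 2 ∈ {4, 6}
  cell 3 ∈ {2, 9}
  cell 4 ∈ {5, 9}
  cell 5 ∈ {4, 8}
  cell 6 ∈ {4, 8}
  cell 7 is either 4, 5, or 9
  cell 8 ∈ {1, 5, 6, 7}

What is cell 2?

6

Among the 8 variables, 7 fits only cell 8 (and all 8 values in {1, 2, 4, 5, 6, 7, 8, 9} must be used), so cell 8 = 7.
The 7 still-open variables draw from only 7 values {1, 2, 4, 5, 6, 8, 9}, so each is used; only cell 1 can be 1, hence cell 1 = 1.
The 6 still-open variables draw from only 6 values {2, 4, 5, 6, 8, 9}, so each is used; only cell 3 can be 2, hence cell 3 = 2.
The 5 still-open variables draw from only 5 values {4, 5, 6, 8, 9}, so each is used; only cell 2 can be 6, hence cell 2 = 6.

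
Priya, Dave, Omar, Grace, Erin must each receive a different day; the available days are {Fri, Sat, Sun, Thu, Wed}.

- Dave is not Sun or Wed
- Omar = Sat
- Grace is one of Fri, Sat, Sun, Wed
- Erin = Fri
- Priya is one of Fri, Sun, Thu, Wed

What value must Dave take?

Thu

Omar has just one choice, so Omar = Sat. So Dave, Grace can't be Sat.
That leaves Erin = Fri. Eliminate Fri elsewhere: Priya, Dave, Grace.
So Dave = Thu.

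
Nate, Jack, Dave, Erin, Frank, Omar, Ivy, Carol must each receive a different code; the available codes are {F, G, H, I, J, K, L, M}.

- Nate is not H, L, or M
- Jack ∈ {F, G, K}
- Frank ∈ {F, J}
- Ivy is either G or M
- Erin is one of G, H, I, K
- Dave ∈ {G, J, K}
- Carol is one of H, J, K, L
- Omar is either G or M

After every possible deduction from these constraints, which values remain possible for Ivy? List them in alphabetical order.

The 8 variables draw from only 8 values {F, G, H, I, J, K, L, M}, so each is used; only Carol can be L, hence Carol = L.
Among the 7 still-open variables, H fits only Erin (and all 7 values in {F, G, H, I, J, K, M} must be used), so Erin = H.
Among the 6 still-open variables, I fits only Nate (and all 6 values in {F, G, I, J, K, M} must be used), so Nate = I.
The 2 variables Omar and Ivy are confined to {G, M}, which locks those values in; drop them from Jack, Dave.
No further eliminations apply; Ivy can still be any of G, M.

G, M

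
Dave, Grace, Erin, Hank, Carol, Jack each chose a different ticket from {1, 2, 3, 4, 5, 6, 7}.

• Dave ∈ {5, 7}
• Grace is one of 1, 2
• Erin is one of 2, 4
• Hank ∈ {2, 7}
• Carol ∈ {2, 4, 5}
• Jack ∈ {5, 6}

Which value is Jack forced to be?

6

The 6 variables together cover exactly {1, 2, 4, 5, 6, 7} — 6 values for 6 variables — and 1 appears only in Grace's list, so Grace = 1.
The 5 still-open variables draw from only 5 values {2, 4, 5, 6, 7}, so each is used; only Jack can be 6, hence Jack = 6.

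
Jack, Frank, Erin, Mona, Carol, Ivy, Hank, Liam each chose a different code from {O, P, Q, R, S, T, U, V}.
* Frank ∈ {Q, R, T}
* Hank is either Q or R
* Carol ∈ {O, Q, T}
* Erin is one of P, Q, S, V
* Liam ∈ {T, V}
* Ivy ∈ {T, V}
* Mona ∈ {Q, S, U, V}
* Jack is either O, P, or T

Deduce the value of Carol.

O

Among the 8 variables, U fits only Mona (and all 8 values in {O, P, Q, R, S, T, U, V} must be used), so Mona = U.
The 7 still-open variables draw from only 7 values {O, P, Q, R, S, T, V}, so each is used; only Erin can be S, hence Erin = S.
The 6 still-open variables together cover exactly {O, P, Q, R, T, V} — 6 values for 6 variables — and P appears only in Jack's list, so Jack = P.
Among the 5 still-open variables, O fits only Carol (and all 5 values in {O, Q, R, T, V} must be used), so Carol = O.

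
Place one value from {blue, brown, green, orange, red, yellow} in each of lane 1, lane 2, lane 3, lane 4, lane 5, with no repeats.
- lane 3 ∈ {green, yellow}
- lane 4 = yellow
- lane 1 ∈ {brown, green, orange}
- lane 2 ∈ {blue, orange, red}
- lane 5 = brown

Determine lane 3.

green

lane 4 has just one choice, so lane 4 = yellow. So lane 3 can't be yellow.
So lane 3 = green.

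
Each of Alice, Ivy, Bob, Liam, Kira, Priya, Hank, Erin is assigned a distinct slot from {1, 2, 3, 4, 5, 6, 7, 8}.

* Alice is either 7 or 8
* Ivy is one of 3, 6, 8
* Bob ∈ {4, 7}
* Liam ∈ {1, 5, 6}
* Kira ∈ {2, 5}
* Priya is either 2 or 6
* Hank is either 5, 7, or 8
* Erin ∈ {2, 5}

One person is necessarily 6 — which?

Among the 8 variables, 1 fits only Liam (and all 8 values in {1, 2, 3, 4, 5, 6, 7, 8} must be used), so Liam = 1.
The 7 still-open variables draw from only 7 values {2, 3, 4, 5, 6, 7, 8}, so each is used; only Ivy can be 3, hence Ivy = 3.
The 6 still-open variables together cover exactly {2, 4, 5, 6, 7, 8} — 6 values for 6 variables — and 4 appears only in Bob's list, so Bob = 4.
The 5 still-open variables draw from only 5 values {2, 5, 6, 7, 8}, so each is used; only Priya can be 6, hence Priya = 6.

Priya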